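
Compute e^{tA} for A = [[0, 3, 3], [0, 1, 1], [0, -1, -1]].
A has Jordan form J = [[0, 1, 0], [0, 0, 0], [0, 0, 0]] with A = PJP^{-1}, so e^{tA} = P e^{tJ} P^{-1}.

For a Jordan block J_k(λ), e^{tJ_k(λ)} = e^{λt} · (I + tN + t^2 N^2/2! + ... + t^{k-1} N^{k-1}/(k-1)!) where N is the nilpotent superdiagonal part.

Assembling the blocks and conjugating back gives the entries of e^{tA} as shown above.

e^{tA} = [[1, 3*t, 3*t], [0, t + 1, t], [0, -t, 1 - t]]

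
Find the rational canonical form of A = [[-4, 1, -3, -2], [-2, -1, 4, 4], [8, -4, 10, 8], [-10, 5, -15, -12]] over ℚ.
R = [[-2, 0, 0, 0], [0, 0, 0, 0], [0, 1, 0, -6], [0, 0, 1, -5]]

The invariant factors of A (the non-unit diagonal entries of the Smith normal form of xI - A over ℚ[x]) are x + 2, x(x + 2)(x + 3), each dividing the next. The characteristic polynomial is their product, x(x + 2)^2(x + 3).

The rational canonical form is the block-diagonal matrix of companion matrices C(f_i):
R = [[-2, 0, 0, 0], [0, 0, 0, 0], [0, 1, 0, -6], [0, 0, 1, -5]].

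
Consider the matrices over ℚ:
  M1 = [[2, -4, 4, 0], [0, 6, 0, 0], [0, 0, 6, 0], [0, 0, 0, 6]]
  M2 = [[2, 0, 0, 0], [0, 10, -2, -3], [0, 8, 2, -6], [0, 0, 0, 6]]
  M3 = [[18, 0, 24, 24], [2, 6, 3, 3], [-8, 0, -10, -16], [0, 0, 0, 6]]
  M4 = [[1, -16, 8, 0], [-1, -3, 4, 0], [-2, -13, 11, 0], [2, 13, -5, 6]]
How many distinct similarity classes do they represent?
Characteristic polynomials: χ_{M1} = (x - 6)^3(x - 2), χ_{M2} = (x - 6)^3(x - 2), χ_{M3} = (x - 6)^3(x - 2), χ_{M4} = (x - 6)(x - 3)^3.

{M1}: invariant factors x - 6, x - 6, (x - 6)(x - 2).

{M2, M3}: invariant factors x - 6, (x - 6)^2(x - 2).

{M4}: invariant factors (x - 6)(x - 3)^3.

Matrices are similar if and only if their invariant-factor lists agree; the partition into similarity classes is {M1}, {M2, M3}, {M4}.

3 classes: {M1}, {M2, M3}, {M4}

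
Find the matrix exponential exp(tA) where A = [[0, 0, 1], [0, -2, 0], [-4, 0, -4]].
e^{tA} = [[(2*t + 1)*e^{-2*t}, 0, t*e^{-2*t}], [0, e^{-2*t}, 0], [-4*t*e^{-2*t}, 0, (1 - 2*t)*e^{-2*t}]]

A has Jordan form J = [[-2, 1, 0], [0, -2, 0], [0, 0, -2]] with A = PJP^{-1}, so e^{tA} = P e^{tJ} P^{-1}.

For a Jordan block J_k(λ), e^{tJ_k(λ)} = e^{λt} · (I + tN + t^2 N^2/2! + ... + t^{k-1} N^{k-1}/(k-1)!) where N is the nilpotent superdiagonal part.

Assembling the blocks and conjugating back gives the entries of e^{tA} as shown above.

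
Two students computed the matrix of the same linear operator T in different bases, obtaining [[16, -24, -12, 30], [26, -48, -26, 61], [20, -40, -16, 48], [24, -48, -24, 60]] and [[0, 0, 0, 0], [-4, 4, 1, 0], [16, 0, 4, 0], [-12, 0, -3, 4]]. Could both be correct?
Yes.

Two matrices over a field are similar if and only if they have the same invariant factors.

Both A and B have characteristic polynomial x(x - 4)^3 and minimal polynomial x(x - 4)^2. Computing further, both have invariant factors x - 4, x(x - 4)^2. Hence A and B are similar.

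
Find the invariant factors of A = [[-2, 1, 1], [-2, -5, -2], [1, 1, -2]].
The Jordan structure of A has elementary divisors (x + 3)^2, (x + 3). Arranging the block sizes at each eigenvalue in decreasing order and taking row products gives the invariant factors.

Invariant factors (smallest first, each dividing the next): x + 3, (x + 3)^2.

Check: the last factor (x + 3)^2 is the minimal polynomial, and the product (x + 3)^3 is the characteristic polynomial.

x + 3, (x + 3)^2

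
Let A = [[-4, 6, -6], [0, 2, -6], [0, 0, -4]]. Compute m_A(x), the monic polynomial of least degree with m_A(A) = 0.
The characteristic polynomial factors as (x - 2)(x + 4)^2. The minimal polynomial is ∏(x - λ)^{k_λ} where k_λ is the size of the largest Jordan block at λ.

For λ = -4: rank(A + 4I) = 1, and the largest Jordan block has size 1 (the smallest k with rank((A + 4I)^k) = rank((A + 4I)^(k+1))).
For λ = 2: rank(A - 2I) = 2, and the largest Jordan block has size 1 (the smallest k with rank((A - 2I)^k) = rank((A - 2I)^(k+1))).

So m_A(x) = (x - 2)(x + 4).

m_A(x) = (x - 2)(x + 4)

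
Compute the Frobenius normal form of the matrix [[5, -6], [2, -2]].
R = [[0, -2], [1, 3]]

The invariant factors of A (the non-unit diagonal entries of the Smith normal form of xI - A over ℚ[x]) are (x - 2)(x - 1), each dividing the next. The characteristic polynomial is their product, (x - 2)(x - 1).

The rational canonical form is the block-diagonal matrix of companion matrices C(f_i):
R = [[0, -2], [1, 3]].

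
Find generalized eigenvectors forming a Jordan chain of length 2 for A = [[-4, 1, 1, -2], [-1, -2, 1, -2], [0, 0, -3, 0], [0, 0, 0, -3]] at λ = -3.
We seek v_1 ∈ ker((A + 3I)^2) \ ker(A + 3I), then set v_{i+1} = (A + 3I) v_i.

One such chain is v_1 = [[-2, 1, 0, 1]]^T, v_2 = [[1, 1, 0, 0]]^T. Check: (A + 3I) v_2 = [[0, 0, 0, 0]]^T = 0.

v_1 = [[-2, 1, 0, 1]]^T, v_2 = [[1, 1, 0, 0]]^T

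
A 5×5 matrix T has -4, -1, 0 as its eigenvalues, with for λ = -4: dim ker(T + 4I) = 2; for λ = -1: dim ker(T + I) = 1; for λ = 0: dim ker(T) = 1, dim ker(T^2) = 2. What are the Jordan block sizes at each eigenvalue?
Jordan blocks: (-4, 1), (-4, 1), (-1, 1), (0, 2)

λ = -4: successive nullity increments [2] count blocks of size ≥ k; block sizes are [1, 1].
λ = -1: successive nullity increments [1] count blocks of size ≥ k; block sizes are [1].
λ = 0: successive nullity increments [1, 1] count blocks of size ≥ k; block sizes are [2].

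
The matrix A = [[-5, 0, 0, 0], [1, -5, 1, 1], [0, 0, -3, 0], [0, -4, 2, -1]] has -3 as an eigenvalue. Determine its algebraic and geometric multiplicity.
The characteristic polynomial is (x + 3)^3(x + 5), so the factor x + 3 appears with exponent 3: the algebraic multiplicity is 3.

rank(A + 3I) = 2, so the eigenspace has dimension 4 - 2 = 2: the geometric multiplicity is 2.

Since 2 < 3, A is not diagonalizable.

algebraic multiplicity 3, geometric multiplicity 2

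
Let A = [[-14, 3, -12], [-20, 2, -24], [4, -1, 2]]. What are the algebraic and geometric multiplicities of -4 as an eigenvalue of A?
The characteristic polynomial is (x + 2)(x + 4)^2, so the factor x + 4 appears with exponent 2: the algebraic multiplicity is 2.

rank(A + 4I) = 2, so the eigenspace has dimension 3 - 2 = 1: the geometric multiplicity is 1.

Since 1 < 2, A is not diagonalizable.

algebraic multiplicity 2, geometric multiplicity 1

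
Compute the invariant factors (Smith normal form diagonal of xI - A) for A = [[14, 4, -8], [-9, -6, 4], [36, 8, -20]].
x + 4, (x + 4)^2

The Jordan structure of A has elementary divisors (x + 4)^2, (x + 4). Arranging the block sizes at each eigenvalue in decreasing order and taking row products gives the invariant factors.

Invariant factors (smallest first, each dividing the next): x + 4, (x + 4)^2.

Check: the last factor (x + 4)^2 is the minimal polynomial, and the product (x + 4)^3 is the characteristic polynomial.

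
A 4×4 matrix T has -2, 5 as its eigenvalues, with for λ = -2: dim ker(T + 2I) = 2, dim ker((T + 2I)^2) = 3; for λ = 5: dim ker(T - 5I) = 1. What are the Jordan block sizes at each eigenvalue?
λ = -2: successive nullity increments [2, 1] count blocks of size ≥ k; block sizes are [2, 1].
λ = 5: successive nullity increments [1] count blocks of size ≥ k; block sizes are [1].

Jordan blocks: (-2, 2), (-2, 1), (5, 1)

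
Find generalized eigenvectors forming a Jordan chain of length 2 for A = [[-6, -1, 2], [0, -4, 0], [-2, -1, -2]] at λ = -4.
We seek v_1 ∈ ker((A + 4I)^2) \ ker(A + 4I), then set v_{i+1} = (A + 4I) v_i.

One such chain is v_1 = [[0, 1, 1]]^T, v_2 = [[1, 0, 1]]^T. Check: (A + 4I) v_2 = [[0, 0, 0]]^T = 0.

v_1 = [[0, 1, 1]]^T, v_2 = [[1, 0, 1]]^T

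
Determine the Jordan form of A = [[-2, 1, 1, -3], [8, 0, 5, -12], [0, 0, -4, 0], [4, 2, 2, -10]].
J = [[-4, 1, 0, 0], [0, -4, 1, 0], [0, 0, -4, 0], [0, 0, 0, -4]]

The characteristic polynomial is det(xI - A) = (x + 4)^4, so the eigenvalues are -4 (algebraic multiplicity 4).

For λ = -4: rank(A + 4I) = 2, rank((A + 4I)^2) = 1, rank((A + 4I)^3) = 0. The eigenspace has dimension 4 - 2 = 2, so there are 2 Jordan blocks; the rank sequence gives block sizes [3, 1].

Assembling the blocks gives the Jordan form J above.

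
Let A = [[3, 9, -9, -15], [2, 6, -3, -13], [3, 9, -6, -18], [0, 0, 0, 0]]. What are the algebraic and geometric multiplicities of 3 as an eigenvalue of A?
The characteristic polynomial is x^3(x - 3), so the factor x - 3 appears with exponent 1: the algebraic multiplicity is 1.

rank(A - 3I) = 3, so the eigenspace has dimension 4 - 3 = 1: the geometric multiplicity is 1.

algebraic multiplicity 1, geometric multiplicity 1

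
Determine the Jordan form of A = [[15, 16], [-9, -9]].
The characteristic polynomial is det(xI - A) = (x - 3)^2, so the eigenvalues are 3 (algebraic multiplicity 2).

For λ = 3: rank(A - 3I) = 1, rank((A - 3I)^2) = 0. The eigenspace has dimension 2 - 1 = 1, so there is 1 Jordan block; the rank sequence gives block sizes [2].

Assembling the blocks gives the Jordan form J above.

J = [[3, 1], [0, 3]]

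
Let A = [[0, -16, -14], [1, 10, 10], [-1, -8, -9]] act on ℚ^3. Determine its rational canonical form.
R = [[0, 0, -12], [1, 0, 8], [0, 1, 1]]

The invariant factors of A (the non-unit diagonal entries of the Smith normal form of xI - A over ℚ[x]) are (x - 2)^2(x + 3), each dividing the next. The characteristic polynomial is their product, (x - 2)^2(x + 3).

The rational canonical form is the block-diagonal matrix of companion matrices C(f_i):
R = [[0, 0, -12], [1, 0, 8], [0, 1, 1]].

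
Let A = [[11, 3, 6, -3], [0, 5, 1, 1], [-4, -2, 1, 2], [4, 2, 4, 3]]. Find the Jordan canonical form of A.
The characteristic polynomial is det(xI - A) = (x - 5)^4, so the eigenvalues are 5 (algebraic multiplicity 4).

For λ = 5: rank(A - 5I) = 2, rank((A - 5I)^2) = 1, rank((A - 5I)^3) = 0. The eigenspace has dimension 4 - 2 = 2, so there are 2 Jordan blocks; the rank sequence gives block sizes [3, 1].

Assembling the blocks gives the Jordan form J above.

J = [[5, 1, 0, 0], [0, 5, 1, 0], [0, 0, 5, 0], [0, 0, 0, 5]]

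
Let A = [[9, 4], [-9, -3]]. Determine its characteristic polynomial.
xI - A = [[x - 9, -4], [9, x + 3]].

Expanding det(xI - A) along the first row:
det(xI - A) = + (x - 9)·det([[x + 3]]) - (-4)·det([[9]]).

Evaluating gives χ_A(x) = x^2 - 6x + 9 = (x - 3)^2.

χ_A(x) = (x - 3)^2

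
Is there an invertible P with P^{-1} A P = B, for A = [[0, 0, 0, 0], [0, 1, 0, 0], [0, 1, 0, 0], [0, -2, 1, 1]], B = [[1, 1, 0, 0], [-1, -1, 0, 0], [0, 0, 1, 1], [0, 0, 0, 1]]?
No.

Both have characteristic polynomial x^2(x - 1)^2, but the minimal polynomial of A is x(x - 1)^2 while the minimal polynomial of B is x^2(x - 1)^2. The minimal polynomial is a similarity invariant, so A and B are not similar.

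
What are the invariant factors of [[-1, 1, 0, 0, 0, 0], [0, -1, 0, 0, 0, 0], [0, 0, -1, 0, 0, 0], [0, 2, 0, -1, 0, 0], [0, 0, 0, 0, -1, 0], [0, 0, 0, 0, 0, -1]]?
x + 1, x + 1, x + 1, x + 1, (x + 1)^2

The Jordan structure of A has elementary divisors (x + 1)^2, (x + 1), (x + 1), (x + 1), (x + 1). Arranging the block sizes at each eigenvalue in decreasing order and taking row products gives the invariant factors.

Invariant factors (smallest first, each dividing the next): x + 1, x + 1, x + 1, x + 1, (x + 1)^2.

Check: the last factor (x + 1)^2 is the minimal polynomial, and the product (x + 1)^6 is the characteristic polynomial.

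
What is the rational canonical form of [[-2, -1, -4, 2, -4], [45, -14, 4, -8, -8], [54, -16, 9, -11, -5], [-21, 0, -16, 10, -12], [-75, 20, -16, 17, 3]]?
R = [[0, 1, 0, 0, 0], [1, 0, 0, 0, 0], [0, 0, 0, 0, -6], [0, 0, 1, 0, 1], [0, 0, 0, 1, 6]]

The invariant factors of A (the non-unit diagonal entries of the Smith normal form of xI - A over ℚ[x]) are (x - 1)(x + 1), (x - 6)(x - 1)(x + 1), each dividing the next. The characteristic polynomial is their product, (x - 6)(x - 1)^2(x + 1)^2.

The rational canonical form is the block-diagonal matrix of companion matrices C(f_i):
R = [[0, 1, 0, 0, 0], [1, 0, 0, 0, 0], [0, 0, 0, 0, -6], [0, 0, 1, 0, 1], [0, 0, 0, 1, 6]].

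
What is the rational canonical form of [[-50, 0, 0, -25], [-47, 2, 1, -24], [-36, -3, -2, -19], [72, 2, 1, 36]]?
The invariant factors of A (the non-unit diagonal entries of the Smith normal form of xI - A over ℚ[x]) are (x + 5)^2(x^2 + 4x + 1), each dividing the next. The characteristic polynomial is their product, (x + 5)^2(x^2 + 4x + 1).

The rational canonical form is the block-diagonal matrix of companion matrices C(f_i):
R = [[0, 0, 0, -25], [1, 0, 0, -110], [0, 1, 0, -66], [0, 0, 1, -14]].

Note the characteristic polynomial does not split into linear factors over ℚ, so A has no Jordan form over ℚ; the rational canonical form exists over any field.

R = [[0, 0, 0, -25], [1, 0, 0, -110], [0, 1, 0, -66], [0, 0, 1, -14]]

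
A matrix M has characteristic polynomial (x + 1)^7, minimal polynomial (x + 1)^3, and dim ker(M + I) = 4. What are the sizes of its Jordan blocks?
λ = -1: algebraic multiplicity 7 (exponent in χ_M), largest block size 3 (exponent in m_M), 4 blocks (geometric multiplicity). These force block sizes [3, 2, 1, 1].

Jordan blocks: (-1, 3), (-1, 2), (-1, 1), (-1, 1)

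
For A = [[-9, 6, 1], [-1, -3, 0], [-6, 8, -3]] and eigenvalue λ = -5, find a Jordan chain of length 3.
We seek v_1 ∈ ker((A + 5I)^3) \ ker((A + 5I)^2), then set v_{i+1} = (A + 5I) v_i.

One such chain is v_1 = [[0, 0, 1]]^T, v_2 = [[1, 0, 2]]^T, v_3 = [[-2, -1, -2]]^T. Check: (A + 5I) v_3 = [[0, 0, 0]]^T = 0.

v_1 = [[0, 0, 1]]^T, v_2 = [[1, 0, 2]]^T, v_3 = [[-2, -1, -2]]^T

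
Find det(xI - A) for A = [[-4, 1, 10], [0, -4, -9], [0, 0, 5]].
xI - A = [[x + 4, -1, -10], [0, x + 4, 9], [0, 0, x - 5]].

Expanding det(xI - A) along the first row:
det(xI - A) = + (x + 4)·det([[x + 4, 9], [0, x - 5]]) - (-1)·det([[0, 9], [0, x - 5]]) + (-10)·det([[0, x + 4], [0, 0]]).

Evaluating gives χ_A(x) = x^3 + 3x^2 - 24x - 80 = (x - 5)(x + 4)^2.

χ_A(x) = (x - 5)(x + 4)^2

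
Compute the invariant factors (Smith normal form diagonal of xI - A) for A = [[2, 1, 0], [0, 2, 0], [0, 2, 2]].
The Jordan structure of A has elementary divisors (x - 2)^2, (x - 2). Arranging the block sizes at each eigenvalue in decreasing order and taking row products gives the invariant factors.

Invariant factors (smallest first, each dividing the next): x - 2, (x - 2)^2.

Check: the last factor (x - 2)^2 is the minimal polynomial, and the product (x - 2)^3 is the characteristic polynomial.

x - 2, (x - 2)^2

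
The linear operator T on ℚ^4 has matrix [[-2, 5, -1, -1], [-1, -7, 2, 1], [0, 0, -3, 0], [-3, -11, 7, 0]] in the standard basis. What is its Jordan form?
J = [[-3, 1, 0, 0], [0, -3, 1, 0], [0, 0, -3, 0], [0, 0, 0, -3]]

The characteristic polynomial is det(xI - A) = (x + 3)^4, so the eigenvalues are -3 (algebraic multiplicity 4).

For λ = -3: rank(A + 3I) = 2, rank((A + 3I)^2) = 1, rank((A + 3I)^3) = 0. The eigenspace has dimension 4 - 2 = 2, so there are 2 Jordan blocks; the rank sequence gives block sizes [3, 1].

Assembling the blocks gives the Jordan form J above.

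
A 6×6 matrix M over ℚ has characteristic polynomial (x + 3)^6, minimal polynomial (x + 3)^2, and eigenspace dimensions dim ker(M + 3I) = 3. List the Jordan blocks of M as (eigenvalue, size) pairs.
Jordan blocks: (-3, 2), (-3, 2), (-3, 2)

λ = -3: algebraic multiplicity 6 (exponent in χ_M), largest block size 2 (exponent in m_M), 3 blocks (geometric multiplicity). These force block sizes [2, 2, 2].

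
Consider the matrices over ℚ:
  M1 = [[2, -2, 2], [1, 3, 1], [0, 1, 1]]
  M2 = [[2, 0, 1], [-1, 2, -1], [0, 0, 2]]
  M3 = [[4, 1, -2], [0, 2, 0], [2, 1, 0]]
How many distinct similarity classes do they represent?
Characteristic polynomials: χ_{M1} = (x - 2)^3, χ_{M2} = (x - 2)^3, χ_{M3} = (x - 2)^3.

{M1, M2}: invariant factors (x - 2)^3.

{M3}: invariant factors x - 2, (x - 2)^2.

Matrices are similar if and only if their invariant-factor lists agree; the partition into similarity classes is {M1, M2}, {M3}.

2 classes: {M1, M2}, {M3}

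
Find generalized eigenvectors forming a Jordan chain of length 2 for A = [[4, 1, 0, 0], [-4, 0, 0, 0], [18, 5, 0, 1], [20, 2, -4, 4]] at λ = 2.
We seek v_1 ∈ ker((A - 2I)^2) \ ker(A - 2I), then set v_{i+1} = (A - 2I) v_i.

One such chain is v_1 = [[2, -3, 11, 6]]^T, v_2 = [[1, -2, 5, 2]]^T. Check: (A - 2I) v_2 = [[0, 0, 0, 0]]^T = 0.

v_1 = [[2, -3, 11, 6]]^T, v_2 = [[1, -2, 5, 2]]^T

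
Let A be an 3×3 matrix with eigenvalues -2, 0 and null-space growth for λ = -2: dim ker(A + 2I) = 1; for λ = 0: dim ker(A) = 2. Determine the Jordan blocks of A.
λ = -2: successive nullity increments [1] count blocks of size ≥ k; block sizes are [1].
λ = 0: successive nullity increments [2] count blocks of size ≥ k; block sizes are [1, 1].

Jordan blocks: (-2, 1), (0, 1), (0, 1)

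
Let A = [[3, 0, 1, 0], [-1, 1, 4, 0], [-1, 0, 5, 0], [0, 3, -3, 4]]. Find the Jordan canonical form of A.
The characteristic polynomial is det(xI - A) = (x - 4)^3(x - 1), so the eigenvalues are 1 (algebraic multiplicity 1), 4 (algebraic multiplicity 3).

For λ = 1: algebraic multiplicity 1 gives one 1×1 block.

For λ = 4: rank(A - 4I) = 2, rank((A - 4I)^2) = 1. The eigenspace has dimension 4 - 2 = 2, so there are 2 Jordan blocks; the rank sequence gives block sizes [2, 1].

Assembling the blocks gives the Jordan form J above.

J = [[1, 0, 0, 0], [0, 4, 1, 0], [0, 0, 4, 0], [0, 0, 0, 4]]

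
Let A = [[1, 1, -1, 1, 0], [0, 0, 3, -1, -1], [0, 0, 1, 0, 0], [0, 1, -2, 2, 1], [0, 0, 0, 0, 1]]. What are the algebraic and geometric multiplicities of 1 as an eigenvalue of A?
algebraic multiplicity 5, geometric multiplicity 2

The characteristic polynomial is (x - 1)^5, so the factor x - 1 appears with exponent 5: the algebraic multiplicity is 5.

rank(A - I) = 3, so the eigenspace has dimension 5 - 3 = 2: the geometric multiplicity is 2.

Since 2 < 5, A is not diagonalizable.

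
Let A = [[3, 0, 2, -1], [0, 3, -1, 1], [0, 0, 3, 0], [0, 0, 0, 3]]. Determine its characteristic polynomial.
xI - A = [[x - 3, 0, -2, 1], [0, x - 3, 1, -1], [0, 0, x - 3, 0], [0, 0, 0, x - 3]].

Expanding det(xI - A) along the first row:
det(xI - A) = + (x - 3)·det([[x - 3, 1, -1], [0, x - 3, 0], [0, 0, x - 3]]) - (0)·det([[0, 1, -1], [0, x - 3, 0], [0, 0, x - 3]]) + (-2)·det([[0, x - 3, -1], [0, 0, 0], [0, 0, x - 3]]) - (1)·det([[0, x - 3, 1], [0, 0, x - 3], [0, 0, 0]]).

Evaluating gives χ_A(x) = x^4 - 12x^3 + 54x^2 - 108x + 81 = (x - 3)^4.

χ_A(x) = (x - 3)^4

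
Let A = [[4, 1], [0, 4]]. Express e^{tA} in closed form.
e^{tA} = [[e^{4*t}, t*e^{4*t}], [0, e^{4*t}]]

A has Jordan form J = [[4, 1], [0, 4]] with A = PJP^{-1}, so e^{tA} = P e^{tJ} P^{-1}.

For a Jordan block J_k(λ), e^{tJ_k(λ)} = e^{λt} · (I + tN + t^2 N^2/2! + ... + t^{k-1} N^{k-1}/(k-1)!) where N is the nilpotent superdiagonal part.

Assembling the blocks and conjugating back gives the entries of e^{tA} as shown above.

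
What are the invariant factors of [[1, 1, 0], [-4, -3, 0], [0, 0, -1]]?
x + 1, (x + 1)^2

The Jordan structure of A has elementary divisors (x + 1)^2, (x + 1). Arranging the block sizes at each eigenvalue in decreasing order and taking row products gives the invariant factors.

Invariant factors (smallest first, each dividing the next): x + 1, (x + 1)^2.

Check: the last factor (x + 1)^2 is the minimal polynomial, and the product (x + 1)^3 is the characteristic polynomial.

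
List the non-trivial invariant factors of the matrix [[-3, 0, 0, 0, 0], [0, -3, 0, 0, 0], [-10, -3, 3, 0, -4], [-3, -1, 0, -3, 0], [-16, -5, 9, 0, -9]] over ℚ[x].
(x + 3)^2, (x + 3)^3

The Jordan structure of A has elementary divisors (x + 3)^3, (x + 3)^2. Arranging the block sizes at each eigenvalue in decreasing order and taking row products gives the invariant factors.

Invariant factors (smallest first, each dividing the next): (x + 3)^2, (x + 3)^3.

Check: the last factor (x + 3)^3 is the minimal polynomial, and the product (x + 3)^5 is the characteristic polynomial.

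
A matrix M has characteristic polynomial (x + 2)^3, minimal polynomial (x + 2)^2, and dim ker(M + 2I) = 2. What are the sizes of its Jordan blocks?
λ = -2: algebraic multiplicity 3 (exponent in χ_M), largest block size 2 (exponent in m_M), 2 blocks (geometric multiplicity). These force block sizes [2, 1].

Jordan blocks: (-2, 2), (-2, 1)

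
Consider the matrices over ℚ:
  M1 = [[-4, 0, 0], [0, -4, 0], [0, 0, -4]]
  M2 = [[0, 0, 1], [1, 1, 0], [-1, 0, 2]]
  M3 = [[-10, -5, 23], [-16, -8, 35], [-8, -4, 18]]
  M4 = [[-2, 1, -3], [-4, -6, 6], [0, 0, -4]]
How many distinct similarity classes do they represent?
Characteristic polynomials: χ_{M1} = (x + 4)^3, χ_{M2} = (x - 1)^3, χ_{M3} = x^3, χ_{M4} = (x + 4)^3.

{M1}: invariant factors x + 4, x + 4, x + 4.

{M2}: invariant factors (x - 1)^3.

{M3}: invariant factors x^3.

{M4}: invariant factors x + 4, (x + 4)^2.

Matrices are similar if and only if their invariant-factor lists agree; the partition into similarity classes is {M1}, {M2}, {M3}, {M4}.

4 classes: {M1}, {M2}, {M3}, {M4}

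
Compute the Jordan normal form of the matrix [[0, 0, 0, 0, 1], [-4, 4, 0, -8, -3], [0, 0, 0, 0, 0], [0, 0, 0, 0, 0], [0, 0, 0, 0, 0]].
The characteristic polynomial is det(xI - A) = x^4(x - 4), so the eigenvalues are 0 (algebraic multiplicity 4), 4 (algebraic multiplicity 1).

For λ = 0: rank(A) = 2, rank(A^2) = 1. The eigenspace has dimension 5 - 2 = 3, so there are 3 Jordan blocks; the rank sequence gives block sizes [2, 1, 1].

For λ = 4: algebraic multiplicity 1 gives one 1×1 block.

Assembling the blocks gives the Jordan form J above.

J = [[0, 1, 0, 0, 0], [0, 0, 0, 0, 0], [0, 0, 0, 0, 0], [0, 0, 0, 0, 0], [0, 0, 0, 0, 4]]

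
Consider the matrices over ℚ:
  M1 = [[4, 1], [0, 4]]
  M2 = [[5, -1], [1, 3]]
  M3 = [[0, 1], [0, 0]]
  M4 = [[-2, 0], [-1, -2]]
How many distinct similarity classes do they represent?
3 classes: {M1, M2}, {M3}, {M4}

Characteristic polynomials: χ_{M1} = (x - 4)^2, χ_{M2} = (x - 4)^2, χ_{M3} = x^2, χ_{M4} = (x + 2)^2.

{M1, M2}: invariant factors (x - 4)^2.

{M3}: invariant factors x^2.

{M4}: invariant factors (x + 2)^2.

Matrices are similar if and only if their invariant-factor lists agree; the partition into similarity classes is {M1, M2}, {M3}, {M4}.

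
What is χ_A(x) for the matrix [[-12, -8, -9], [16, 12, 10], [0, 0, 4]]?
xI - A = [[x + 12, 8, 9], [-16, x - 12, -10], [0, 0, x - 4]].

Expanding det(xI - A) along the first row:
det(xI - A) = + (x + 12)·det([[x - 12, -10], [0, x - 4]]) - (8)·det([[-16, -10], [0, x - 4]]) + (9)·det([[-16, x - 12], [0, 0]]).

Evaluating gives χ_A(x) = x^3 - 4x^2 - 16x + 64 = (x - 4)^2(x + 4).

χ_A(x) = (x - 4)^2(x + 4)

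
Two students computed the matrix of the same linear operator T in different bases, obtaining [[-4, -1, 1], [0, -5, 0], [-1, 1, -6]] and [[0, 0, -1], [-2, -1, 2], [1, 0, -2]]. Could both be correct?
No.

trace(A) = -15 but trace(B) = -3. The trace is a similarity invariant, so A and B are not similar.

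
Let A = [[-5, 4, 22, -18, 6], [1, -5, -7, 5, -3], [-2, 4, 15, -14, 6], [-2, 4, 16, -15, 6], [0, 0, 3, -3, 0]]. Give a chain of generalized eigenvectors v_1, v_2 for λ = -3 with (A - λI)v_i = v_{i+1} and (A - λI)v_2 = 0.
We seek v_1 ∈ ker((A + 3I)^2) \ ker(A + 3I), then set v_{i+1} = (A + 3I) v_i.

One such chain is v_1 = [[1, 1, 0, 0, 0]]^T, v_2 = [[2, -1, 2, 2, 0]]^T. Check: (A + 3I) v_2 = [[0, 0, 0, 0, 0]]^T = 0.

v_1 = [[1, 1, 0, 0, 0]]^T, v_2 = [[2, -1, 2, 2, 0]]^T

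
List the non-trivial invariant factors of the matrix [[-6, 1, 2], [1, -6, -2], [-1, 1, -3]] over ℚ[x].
The Jordan structure of A has elementary divisors (x + 5)^2, (x + 5). Arranging the block sizes at each eigenvalue in decreasing order and taking row products gives the invariant factors.

Invariant factors (smallest first, each dividing the next): x + 5, (x + 5)^2.

Check: the last factor (x + 5)^2 is the minimal polynomial, and the product (x + 5)^3 is the characteristic polynomial.

x + 5, (x + 5)^2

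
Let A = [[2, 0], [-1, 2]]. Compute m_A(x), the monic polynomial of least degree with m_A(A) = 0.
The characteristic polynomial factors as (x - 2)^2. The minimal polynomial is ∏(x - λ)^{k_λ} where k_λ is the size of the largest Jordan block at λ.

For λ = 2: rank(A - 2I) = 1, and the largest Jordan block has size 2 (the smallest k with rank((A - 2I)^k) = rank((A - 2I)^(k+1))).

So m_A(x) = (x - 2)^2.

m_A(x) = (x - 2)^2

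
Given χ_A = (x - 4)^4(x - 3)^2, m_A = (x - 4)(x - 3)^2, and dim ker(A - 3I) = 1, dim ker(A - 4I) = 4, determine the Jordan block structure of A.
Jordan blocks: (3, 2), (4, 1), (4, 1), (4, 1), (4, 1)

λ = 3: algebraic multiplicity 2 (exponent in χ_A), largest block size 2 (exponent in m_A), 1 block (geometric multiplicity). This forces block sizes [2].
λ = 4: algebraic multiplicity 4 (exponent in χ_A), largest block size 1 (exponent in m_A), 4 blocks (geometric multiplicity). These force block sizes [1, 1, 1, 1].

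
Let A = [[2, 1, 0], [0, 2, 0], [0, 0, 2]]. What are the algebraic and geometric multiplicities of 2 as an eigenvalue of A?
algebraic multiplicity 3, geometric multiplicity 2

The characteristic polynomial is (x - 2)^3, so the factor x - 2 appears with exponent 3: the algebraic multiplicity is 3.

rank(A - 2I) = 1, so the eigenspace has dimension 3 - 1 = 2: the geometric multiplicity is 2.

Since 2 < 3, A is not diagonalizable.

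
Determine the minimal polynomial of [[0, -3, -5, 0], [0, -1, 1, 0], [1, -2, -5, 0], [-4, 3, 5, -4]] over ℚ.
m_A(x) = (x + 2)^3(x + 4)

The characteristic polynomial factors as (x + 2)^3(x + 4). The minimal polynomial is ∏(x - λ)^{k_λ} where k_λ is the size of the largest Jordan block at λ.

For λ = -4: rank(A + 4I) = 3, and the largest Jordan block has size 1 (the smallest k with rank((A + 4I)^k) = rank((A + 4I)^(k+1))).
For λ = -2: rank(A + 2I) = 3, and the largest Jordan block has size 3 (the smallest k with rank((A + 2I)^k) = rank((A + 2I)^(k+1))).

So m_A(x) = (x + 2)^3(x + 4).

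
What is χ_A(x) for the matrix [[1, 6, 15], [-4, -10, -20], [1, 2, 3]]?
χ_A(x) = (x + 2)^3

xI - A = [[x - 1, -6, -15], [4, x + 10, 20], [-1, -2, x - 3]].

Expanding det(xI - A) along the first row:
det(xI - A) = + (x - 1)·det([[x + 10, 20], [-2, x - 3]]) - (-6)·det([[4, 20], [-1, x - 3]]) + (-15)·det([[4, x + 10], [-1, -2]]).

Evaluating gives χ_A(x) = x^3 + 6x^2 + 12x + 8 = (x + 2)^3.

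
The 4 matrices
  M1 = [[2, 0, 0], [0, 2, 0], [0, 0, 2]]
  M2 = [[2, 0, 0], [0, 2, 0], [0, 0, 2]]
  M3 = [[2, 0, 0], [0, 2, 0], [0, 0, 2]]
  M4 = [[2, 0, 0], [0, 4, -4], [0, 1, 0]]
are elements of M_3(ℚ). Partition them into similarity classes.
2 classes: {M1, M2, M3}, {M4}

Characteristic polynomials: χ_{M1} = (x - 2)^3, χ_{M2} = (x - 2)^3, χ_{M3} = (x - 2)^3, χ_{M4} = (x - 2)^3.

{M1, M2, M3}: invariant factors x - 2, x - 2, x - 2.

{M4}: invariant factors x - 2, (x - 2)^2.

Matrices are similar if and only if their invariant-factor lists agree; the partition into similarity classes is {M1, M2, M3}, {M4}.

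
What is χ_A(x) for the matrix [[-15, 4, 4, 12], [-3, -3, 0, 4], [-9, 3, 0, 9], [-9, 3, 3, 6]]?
xI - A = [[x + 15, -4, -4, -12], [3, x + 3, 0, -4], [9, -3, x, -9], [9, -3, -3, x - 6]].

Expanding det(xI - A) along the first row:
det(xI - A) = + (x + 15)·det([[x + 3, 0, -4], [-3, x, -9], [-3, -3, x - 6]]) - (-4)·det([[3, 0, -4], [9, x, -9], [9, -3, x - 6]]) + (-4)·det([[3, x + 3, -4], [9, -3, -9], [9, -3, x - 6]]) - (-12)·det([[3, x + 3, 0], [9, -3, x], [9, -3, -3]]).

Evaluating gives χ_A(x) = x^4 + 12x^3 + 54x^2 + 108x + 81 = (x + 3)^4.

χ_A(x) = (x + 3)^4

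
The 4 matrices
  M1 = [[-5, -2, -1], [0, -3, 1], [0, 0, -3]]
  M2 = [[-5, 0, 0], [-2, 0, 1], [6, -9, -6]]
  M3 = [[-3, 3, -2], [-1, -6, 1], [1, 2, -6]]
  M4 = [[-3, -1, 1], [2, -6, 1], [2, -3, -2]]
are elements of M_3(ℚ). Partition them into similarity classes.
2 classes: {M1, M2, M4}, {M3}

Characteristic polynomials: χ_{M1} = (x + 3)^2(x + 5), χ_{M2} = (x + 3)^2(x + 5), χ_{M3} = (x + 5)^3, χ_{M4} = (x + 3)^2(x + 5).

{M1, M2, M4}: invariant factors (x + 3)^2(x + 5).

{M3}: invariant factors (x + 5)^3.

Matrices are similar if and only if their invariant-factor lists agree; the partition into similarity classes is {M1, M2, M4}, {M3}.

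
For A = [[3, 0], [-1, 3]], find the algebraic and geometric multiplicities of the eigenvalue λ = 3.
The characteristic polynomial is (x - 3)^2, so the factor x - 3 appears with exponent 2: the algebraic multiplicity is 2.

rank(A - 3I) = 1, so the eigenspace has dimension 2 - 1 = 1: the geometric multiplicity is 1.

Since 1 < 2, A is not diagonalizable.

algebraic multiplicity 2, geometric multiplicity 1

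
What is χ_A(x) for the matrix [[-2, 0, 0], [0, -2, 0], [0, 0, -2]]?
χ_A(x) = (x + 2)^3

xI - A = [[x + 2, 0, 0], [0, x + 2, 0], [0, 0, x + 2]].

Expanding det(xI - A) along the first row:
det(xI - A) = + (x + 2)·det([[x + 2, 0], [0, x + 2]]) - (0)·det([[0, 0], [0, x + 2]]) + (0)·det([[0, x + 2], [0, 0]]).

Evaluating gives χ_A(x) = x^3 + 6x^2 + 12x + 8 = (x + 2)^3.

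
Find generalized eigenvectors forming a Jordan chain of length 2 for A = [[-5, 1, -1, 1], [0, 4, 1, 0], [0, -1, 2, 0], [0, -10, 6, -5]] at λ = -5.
v_1 = [[-1, 0, 0, 1]]^T, v_2 = [[1, 0, 0, 0]]^T

We seek v_1 ∈ ker((A + 5I)^2) \ ker(A + 5I), then set v_{i+1} = (A + 5I) v_i.

One such chain is v_1 = [[-1, 0, 0, 1]]^T, v_2 = [[1, 0, 0, 0]]^T. Check: (A + 5I) v_2 = [[0, 0, 0, 0]]^T = 0.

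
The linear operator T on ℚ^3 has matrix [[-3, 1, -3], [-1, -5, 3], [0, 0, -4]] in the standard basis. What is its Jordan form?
J = [[-4, 1, 0], [0, -4, 0], [0, 0, -4]]

The characteristic polynomial is det(xI - A) = (x + 4)^3, so the eigenvalues are -4 (algebraic multiplicity 3).

For λ = -4: rank(A + 4I) = 1, rank((A + 4I)^2) = 0. The eigenspace has dimension 3 - 1 = 2, so there are 2 Jordan blocks; the rank sequence gives block sizes [2, 1].

Assembling the blocks gives the Jordan form J above.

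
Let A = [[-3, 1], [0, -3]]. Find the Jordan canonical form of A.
J = [[-3, 1], [0, -3]]

The characteristic polynomial is det(xI - A) = (x + 3)^2, so the eigenvalues are -3 (algebraic multiplicity 2).

For λ = -3: rank(A + 3I) = 1, rank((A + 3I)^2) = 0. The eigenspace has dimension 2 - 1 = 1, so there is 1 Jordan block; the rank sequence gives block sizes [2].

Assembling the blocks gives the Jordan form J above.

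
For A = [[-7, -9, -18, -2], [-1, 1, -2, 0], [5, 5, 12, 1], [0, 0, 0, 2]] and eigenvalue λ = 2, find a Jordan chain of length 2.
v_1 = [[19, 2, -10, -1]]^T, v_2 = [[-7, -1, 4, 0]]^T

We seek v_1 ∈ ker((A - 2I)^2) \ ker(A - 2I), then set v_{i+1} = (A - 2I) v_i.

One such chain is v_1 = [[19, 2, -10, -1]]^T, v_2 = [[-7, -1, 4, 0]]^T. Check: (A - 2I) v_2 = [[0, 0, 0, 0]]^T = 0.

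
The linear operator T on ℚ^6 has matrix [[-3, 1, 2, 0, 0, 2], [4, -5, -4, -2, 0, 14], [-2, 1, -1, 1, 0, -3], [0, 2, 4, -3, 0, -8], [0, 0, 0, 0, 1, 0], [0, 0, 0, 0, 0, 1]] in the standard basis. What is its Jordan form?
The characteristic polynomial is det(xI - A) = (x - 1)^2(x + 3)^4, so the eigenvalues are -3 (algebraic multiplicity 4), 1 (algebraic multiplicity 2).

For λ = -3: rank(A + 3I) = 4, rank((A + 3I)^2) = 2. The eigenspace has dimension 6 - 4 = 2, so there are 2 Jordan blocks; the rank sequence gives block sizes [2, 2].

For λ = 1: rank(A - I) = 4. The eigenspace has dimension 6 - 4 = 2, so there are 2 Jordan blocks; the rank sequence gives block sizes [1, 1].

Assembling the blocks gives the Jordan form J above.

J = [[-3, 1, 0, 0, 0, 0], [0, -3, 0, 0, 0, 0], [0, 0, -3, 1, 0, 0], [0, 0, 0, -3, 0, 0], [0, 0, 0, 0, 1, 0], [0, 0, 0, 0, 0, 1]]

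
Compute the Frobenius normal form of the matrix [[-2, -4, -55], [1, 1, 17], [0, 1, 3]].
The invariant factors of A (the non-unit diagonal entries of the Smith normal form of xI - A over ℚ[x]) are (x - 5)(x^2 + 3x - 3), each dividing the next. The characteristic polynomial is their product, (x - 5)(x^2 + 3x - 3).

The rational canonical form is the block-diagonal matrix of companion matrices C(f_i):
R = [[0, 0, -15], [1, 0, 18], [0, 1, 2]].

Note the characteristic polynomial does not split into linear factors over ℚ, so A has no Jordan form over ℚ; the rational canonical form exists over any field.

R = [[0, 0, -15], [1, 0, 18], [0, 1, 2]]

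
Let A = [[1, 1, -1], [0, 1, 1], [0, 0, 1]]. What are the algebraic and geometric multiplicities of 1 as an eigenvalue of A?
algebraic multiplicity 3, geometric multiplicity 1

The characteristic polynomial is (x - 1)^3, so the factor x - 1 appears with exponent 3: the algebraic multiplicity is 3.

rank(A - I) = 2, so the eigenspace has dimension 3 - 2 = 1: the geometric multiplicity is 1.

Since 1 < 3, A is not diagonalizable.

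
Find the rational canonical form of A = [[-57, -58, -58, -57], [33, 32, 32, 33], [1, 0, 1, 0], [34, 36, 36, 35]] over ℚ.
R = [[0, 0, 0, -90], [1, 0, 0, 33], [0, 1, 0, -33], [0, 0, 1, 11]]

The invariant factors of A (the non-unit diagonal entries of the Smith normal form of xI - A over ℚ[x]) are (x - 6)(x - 5)(x^2 + 3), each dividing the next. The characteristic polynomial is their product, (x - 6)(x - 5)(x^2 + 3).

The rational canonical form is the block-diagonal matrix of companion matrices C(f_i):
R = [[0, 0, 0, -90], [1, 0, 0, 33], [0, 1, 0, -33], [0, 0, 1, 11]].

Note the characteristic polynomial does not split into linear factors over ℚ, so A has no Jordan form over ℚ; the rational canonical form exists over any field.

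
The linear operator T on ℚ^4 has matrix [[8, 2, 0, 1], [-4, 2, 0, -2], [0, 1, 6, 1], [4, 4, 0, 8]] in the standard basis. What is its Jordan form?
The characteristic polynomial is det(xI - A) = (x - 6)^4, so the eigenvalues are 6 (algebraic multiplicity 4).

For λ = 6: rank(A - 6I) = 2, rank((A - 6I)^2) = 0. The eigenspace has dimension 4 - 2 = 2, so there are 2 Jordan blocks; the rank sequence gives block sizes [2, 2].

Assembling the blocks gives the Jordan form J above.

J = [[6, 1, 0, 0], [0, 6, 0, 0], [0, 0, 6, 1], [0, 0, 0, 6]]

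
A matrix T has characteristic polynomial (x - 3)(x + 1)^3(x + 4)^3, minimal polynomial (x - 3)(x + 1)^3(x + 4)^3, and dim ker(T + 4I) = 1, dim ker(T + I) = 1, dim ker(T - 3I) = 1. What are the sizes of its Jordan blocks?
Jordan blocks: (-4, 3), (-1, 3), (3, 1)

λ = -4: algebraic multiplicity 3 (exponent in χ_T), largest block size 3 (exponent in m_T), 1 block (geometric multiplicity). This forces block sizes [3].
λ = -1: algebraic multiplicity 3 (exponent in χ_T), largest block size 3 (exponent in m_T), 1 block (geometric multiplicity). This forces block sizes [3].
λ = 3: algebraic multiplicity 1 (exponent in χ_T), largest block size 1 (exponent in m_T), 1 block (geometric multiplicity). This forces block sizes [1].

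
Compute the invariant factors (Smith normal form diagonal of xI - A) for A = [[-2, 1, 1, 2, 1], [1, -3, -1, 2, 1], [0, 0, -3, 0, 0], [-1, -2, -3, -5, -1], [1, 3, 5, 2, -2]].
x + 3, x + 3, (x + 3)^3

The Jordan structure of A has elementary divisors (x + 3)^3, (x + 3), (x + 3). Arranging the block sizes at each eigenvalue in decreasing order and taking row products gives the invariant factors.

Invariant factors (smallest first, each dividing the next): x + 3, x + 3, (x + 3)^3.

Check: the last factor (x + 3)^3 is the minimal polynomial, and the product (x + 3)^5 is the characteristic polynomial.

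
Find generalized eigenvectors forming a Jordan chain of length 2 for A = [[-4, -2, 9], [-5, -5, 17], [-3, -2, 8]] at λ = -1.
v_1 = [[2, 1, 1]]^T, v_2 = [[1, 3, 1]]^T

We seek v_1 ∈ ker((A + I)^2) \ ker(A + I), then set v_{i+1} = (A + I) v_i.

One such chain is v_1 = [[2, 1, 1]]^T, v_2 = [[1, 3, 1]]^T. Check: (A + I) v_2 = [[0, 0, 0]]^T = 0.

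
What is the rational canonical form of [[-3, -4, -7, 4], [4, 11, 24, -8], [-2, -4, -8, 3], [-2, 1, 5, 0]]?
The invariant factors of A (the non-unit diagonal entries of the Smith normal form of xI - A over ℚ[x]) are (x^2 + 1)^2, each dividing the next. The characteristic polynomial is their product, (x^2 + 1)^2.

The rational canonical form is the block-diagonal matrix of companion matrices C(f_i):
R = [[0, 0, 0, -1], [1, 0, 0, 0], [0, 1, 0, -2], [0, 0, 1, 0]].

Note the characteristic polynomial does not split into linear factors over ℚ, so A has no Jordan form over ℚ; the rational canonical form exists over any field.

R = [[0, 0, 0, -1], [1, 0, 0, 0], [0, 1, 0, -2], [0, 0, 1, 0]]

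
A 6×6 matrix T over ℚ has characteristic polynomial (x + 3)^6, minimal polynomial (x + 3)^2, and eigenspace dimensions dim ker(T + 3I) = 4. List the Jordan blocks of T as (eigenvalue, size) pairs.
Jordan blocks: (-3, 2), (-3, 2), (-3, 1), (-3, 1)

λ = -3: algebraic multiplicity 6 (exponent in χ_T), largest block size 2 (exponent in m_T), 4 blocks (geometric multiplicity). These force block sizes [2, 2, 1, 1].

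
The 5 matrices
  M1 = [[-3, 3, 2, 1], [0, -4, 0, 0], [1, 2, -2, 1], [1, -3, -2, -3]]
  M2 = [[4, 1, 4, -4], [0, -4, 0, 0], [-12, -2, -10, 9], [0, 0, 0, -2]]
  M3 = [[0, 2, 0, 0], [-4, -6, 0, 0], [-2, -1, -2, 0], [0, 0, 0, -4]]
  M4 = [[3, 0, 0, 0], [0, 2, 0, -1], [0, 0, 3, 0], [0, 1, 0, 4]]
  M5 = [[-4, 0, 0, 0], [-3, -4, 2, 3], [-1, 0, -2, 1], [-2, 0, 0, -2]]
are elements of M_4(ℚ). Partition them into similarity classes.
3 classes: {M1, M2}, {M3, M5}, {M4}

Characteristic polynomials: χ_{M1} = (x + 2)^2(x + 4)^2, χ_{M2} = (x + 2)^2(x + 4)^2, χ_{M3} = (x + 2)^2(x + 4)^2, χ_{M4} = (x - 3)^4, χ_{M5} = (x + 2)^2(x + 4)^2.

{M1, M2}: invariant factors (x + 2)^2(x + 4)^2.

{M3, M5}: invariant factors x + 4, (x + 2)^2(x + 4).

{M4}: invariant factors x - 3, x - 3, (x - 3)^2.

Matrices are similar if and only if their invariant-factor lists agree; the partition into similarity classes is {M1, M2}, {M3, M5}, {M4}.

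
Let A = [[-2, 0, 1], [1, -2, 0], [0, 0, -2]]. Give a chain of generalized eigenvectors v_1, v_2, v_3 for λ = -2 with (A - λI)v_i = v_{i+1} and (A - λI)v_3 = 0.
We seek v_1 ∈ ker((A + 2I)^3) \ ker((A + 2I)^2), then set v_{i+1} = (A + 2I) v_i.

One such chain is v_1 = [[0, -2, 1]]^T, v_2 = [[1, 0, 0]]^T, v_3 = [[0, 1, 0]]^T. Check: (A + 2I) v_3 = [[0, 0, 0]]^T = 0.

v_1 = [[0, -2, 1]]^T, v_2 = [[1, 0, 0]]^T, v_3 = [[0, 1, 0]]^T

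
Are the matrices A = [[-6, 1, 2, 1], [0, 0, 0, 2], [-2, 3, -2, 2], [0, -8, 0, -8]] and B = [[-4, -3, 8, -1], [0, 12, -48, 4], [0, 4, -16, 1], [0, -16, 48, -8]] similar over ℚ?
Yes.

Two matrices over a field are similar if and only if they have the same invariant factors.

Both A and B have characteristic polynomial (x + 4)^4 and minimal polynomial (x + 4)^2. Computing further, both have invariant factors (x + 4)^2, (x + 4)^2. Hence A and B are similar.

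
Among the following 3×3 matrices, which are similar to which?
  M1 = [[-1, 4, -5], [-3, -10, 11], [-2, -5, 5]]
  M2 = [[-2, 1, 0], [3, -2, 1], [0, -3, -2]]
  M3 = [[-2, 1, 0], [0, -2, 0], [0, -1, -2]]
2 classes: {M1, M2}, {M3}

Characteristic polynomials: χ_{M1} = (x + 2)^3, χ_{M2} = (x + 2)^3, χ_{M3} = (x + 2)^3.

{M1, M2}: invariant factors (x + 2)^3.

{M3}: invariant factors x + 2, (x + 2)^2.

Matrices are similar if and only if their invariant-factor lists agree; the partition into similarity classes is {M1, M2}, {M3}.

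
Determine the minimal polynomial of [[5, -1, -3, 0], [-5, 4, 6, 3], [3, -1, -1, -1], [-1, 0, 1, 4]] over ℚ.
The characteristic polynomial factors as (x - 3)^4. The minimal polynomial is ∏(x - λ)^{k_λ} where k_λ is the size of the largest Jordan block at λ.

For λ = 3: rank(A - 3I) = 2, and the largest Jordan block has size 2 (the smallest k with rank((A - 3I)^k) = rank((A - 3I)^(k+1))).

So m_A(x) = (x - 3)^2.

m_A(x) = (x - 3)^2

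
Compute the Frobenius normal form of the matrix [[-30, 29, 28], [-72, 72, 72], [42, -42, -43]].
R = [[0, 0, 72], [1, 0, 30], [0, 1, -1]]

The invariant factors of A (the non-unit diagonal entries of the Smith normal form of xI - A over ℚ[x]) are (x - 6)(x + 3)(x + 4), each dividing the next. The characteristic polynomial is their product, (x - 6)(x + 3)(x + 4).

The rational canonical form is the block-diagonal matrix of companion matrices C(f_i):
R = [[0, 0, 72], [1, 0, 30], [0, 1, -1]].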